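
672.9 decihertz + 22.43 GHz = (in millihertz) 2.243e+13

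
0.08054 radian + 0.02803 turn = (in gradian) 16.34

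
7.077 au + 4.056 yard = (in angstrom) 1.059e+22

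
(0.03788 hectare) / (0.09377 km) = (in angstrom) 4.04e+10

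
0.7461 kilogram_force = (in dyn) 7.317e+05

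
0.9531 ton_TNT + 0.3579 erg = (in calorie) 9.531e+08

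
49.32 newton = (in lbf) 11.09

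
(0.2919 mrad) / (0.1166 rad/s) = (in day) 2.897e-08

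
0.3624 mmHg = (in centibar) 0.04832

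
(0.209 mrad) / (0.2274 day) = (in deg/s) 6.095e-07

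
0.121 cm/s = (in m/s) 0.00121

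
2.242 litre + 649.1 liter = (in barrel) 4.097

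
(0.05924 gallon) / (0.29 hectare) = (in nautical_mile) 4.175e-11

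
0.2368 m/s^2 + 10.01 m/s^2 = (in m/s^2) 10.25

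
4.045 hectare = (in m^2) 4.045e+04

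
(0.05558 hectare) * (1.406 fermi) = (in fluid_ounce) 2.642e-08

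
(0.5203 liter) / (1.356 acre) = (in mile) 5.892e-11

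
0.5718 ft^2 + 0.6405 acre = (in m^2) 2592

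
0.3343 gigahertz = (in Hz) 3.343e+08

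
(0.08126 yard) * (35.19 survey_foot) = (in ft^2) 8.579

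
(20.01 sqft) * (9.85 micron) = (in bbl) 0.0001152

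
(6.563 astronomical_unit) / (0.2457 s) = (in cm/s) 3.996e+14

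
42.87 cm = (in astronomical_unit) 2.866e-12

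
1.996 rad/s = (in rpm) 19.06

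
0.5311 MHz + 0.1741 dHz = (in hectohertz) 5311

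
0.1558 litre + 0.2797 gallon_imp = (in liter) 1.427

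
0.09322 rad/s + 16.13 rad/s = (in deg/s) 929.5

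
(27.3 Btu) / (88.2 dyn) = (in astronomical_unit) 0.0002183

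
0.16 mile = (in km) 0.2575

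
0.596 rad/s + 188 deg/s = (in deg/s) 222.1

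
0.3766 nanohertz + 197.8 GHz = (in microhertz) 1.978e+17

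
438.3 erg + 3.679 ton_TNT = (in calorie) 3.679e+09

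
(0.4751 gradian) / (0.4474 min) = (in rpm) 0.002655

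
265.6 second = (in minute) 4.427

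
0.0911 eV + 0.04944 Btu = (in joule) 52.16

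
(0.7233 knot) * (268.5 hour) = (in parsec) 1.166e-11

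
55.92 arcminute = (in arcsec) 3355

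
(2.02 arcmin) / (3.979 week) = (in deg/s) 1.399e-08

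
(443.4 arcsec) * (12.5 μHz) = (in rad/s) 2.687e-08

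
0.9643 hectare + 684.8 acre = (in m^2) 2.781e+06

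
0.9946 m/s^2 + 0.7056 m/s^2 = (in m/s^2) 1.7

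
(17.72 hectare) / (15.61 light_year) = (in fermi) 1200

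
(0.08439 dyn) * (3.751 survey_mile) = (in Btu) 4.829e-06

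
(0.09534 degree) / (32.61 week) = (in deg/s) 4.834e-09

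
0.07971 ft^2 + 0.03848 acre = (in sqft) 1676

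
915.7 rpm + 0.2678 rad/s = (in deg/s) 5510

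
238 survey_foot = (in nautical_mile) 0.03917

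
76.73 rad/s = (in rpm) 732.7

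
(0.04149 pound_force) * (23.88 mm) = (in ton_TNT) 1.053e-12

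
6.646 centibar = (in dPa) 6.646e+04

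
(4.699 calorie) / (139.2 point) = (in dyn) 4.004e+07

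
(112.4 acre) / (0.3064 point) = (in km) 4.208e+06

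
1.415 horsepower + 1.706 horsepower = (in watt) 2327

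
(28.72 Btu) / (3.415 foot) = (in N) 2.911e+04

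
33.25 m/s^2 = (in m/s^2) 33.25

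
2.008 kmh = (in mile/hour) 1.248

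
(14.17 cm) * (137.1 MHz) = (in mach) 5.705e+04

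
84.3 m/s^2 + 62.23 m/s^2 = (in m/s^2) 146.5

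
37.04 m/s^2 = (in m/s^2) 37.04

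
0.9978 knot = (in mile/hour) 1.148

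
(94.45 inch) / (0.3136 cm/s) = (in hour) 0.2125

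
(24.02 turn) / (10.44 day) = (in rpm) 0.001598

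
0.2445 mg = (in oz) 8.624e-06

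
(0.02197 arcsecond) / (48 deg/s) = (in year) 4.032e-15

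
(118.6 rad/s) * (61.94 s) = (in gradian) 4.677e+05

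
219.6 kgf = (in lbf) 484.1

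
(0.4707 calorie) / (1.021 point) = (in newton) 5468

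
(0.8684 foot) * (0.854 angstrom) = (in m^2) 2.26e-11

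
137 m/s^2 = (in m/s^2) 137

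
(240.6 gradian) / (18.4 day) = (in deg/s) 0.0001362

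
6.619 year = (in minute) 3.479e+06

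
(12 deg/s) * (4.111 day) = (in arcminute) 2.557e+08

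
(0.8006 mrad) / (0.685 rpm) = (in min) 0.000186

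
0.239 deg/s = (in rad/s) 0.004171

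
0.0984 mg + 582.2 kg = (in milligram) 5.822e+08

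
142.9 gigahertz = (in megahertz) 1.429e+05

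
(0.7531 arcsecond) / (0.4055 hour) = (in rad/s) 2.501e-09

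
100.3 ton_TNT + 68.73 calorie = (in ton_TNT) 100.3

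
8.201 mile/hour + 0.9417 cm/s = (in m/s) 3.676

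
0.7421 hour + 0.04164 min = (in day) 0.03095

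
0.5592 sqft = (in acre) 1.284e-05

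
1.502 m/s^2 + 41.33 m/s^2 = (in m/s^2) 42.83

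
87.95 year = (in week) 4586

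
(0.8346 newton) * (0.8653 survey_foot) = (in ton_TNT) 5.261e-11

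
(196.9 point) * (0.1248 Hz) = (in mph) 0.01939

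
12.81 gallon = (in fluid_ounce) 1640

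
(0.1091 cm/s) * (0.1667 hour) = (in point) 1856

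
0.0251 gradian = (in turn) 6.275e-05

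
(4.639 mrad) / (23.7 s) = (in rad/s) 0.0001957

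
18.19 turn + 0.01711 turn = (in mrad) 1.144e+05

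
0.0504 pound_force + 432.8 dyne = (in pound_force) 0.05137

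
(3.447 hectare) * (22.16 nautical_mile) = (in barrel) 8.898e+09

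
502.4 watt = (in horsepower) 0.6737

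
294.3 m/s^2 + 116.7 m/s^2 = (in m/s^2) 411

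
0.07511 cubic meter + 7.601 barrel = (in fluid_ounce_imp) 4.518e+04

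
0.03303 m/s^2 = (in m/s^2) 0.03303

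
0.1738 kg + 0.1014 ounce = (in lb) 0.3895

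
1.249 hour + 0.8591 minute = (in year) 0.0001442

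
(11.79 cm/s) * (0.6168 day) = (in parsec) 2.036e-13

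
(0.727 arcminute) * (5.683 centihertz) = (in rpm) 0.0001148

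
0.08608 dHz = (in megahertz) 8.608e-09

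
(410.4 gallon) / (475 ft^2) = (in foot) 0.1155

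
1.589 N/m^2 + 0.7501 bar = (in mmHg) 562.6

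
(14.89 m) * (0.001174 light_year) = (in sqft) 1.78e+15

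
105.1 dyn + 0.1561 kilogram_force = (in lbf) 0.3444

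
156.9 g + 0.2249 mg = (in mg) 1.569e+05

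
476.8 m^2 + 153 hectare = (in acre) 378.2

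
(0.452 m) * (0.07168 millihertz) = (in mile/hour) 7.248e-05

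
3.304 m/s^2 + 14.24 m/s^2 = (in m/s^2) 17.54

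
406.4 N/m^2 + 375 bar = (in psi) 5439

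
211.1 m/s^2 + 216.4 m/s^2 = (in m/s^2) 427.5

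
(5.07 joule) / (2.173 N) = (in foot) 7.655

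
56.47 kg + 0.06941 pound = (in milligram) 5.65e+07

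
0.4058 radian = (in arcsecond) 8.37e+04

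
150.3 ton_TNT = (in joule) 6.289e+11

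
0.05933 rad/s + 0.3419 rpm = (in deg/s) 5.451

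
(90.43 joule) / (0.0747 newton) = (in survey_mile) 0.7522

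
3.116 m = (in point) 8833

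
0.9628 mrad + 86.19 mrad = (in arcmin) 299.6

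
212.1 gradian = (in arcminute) 1.145e+04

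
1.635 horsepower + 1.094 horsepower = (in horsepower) 2.729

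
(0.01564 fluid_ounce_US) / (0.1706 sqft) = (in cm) 0.002918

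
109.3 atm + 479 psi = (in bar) 143.8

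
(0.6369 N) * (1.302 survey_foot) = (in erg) 2.528e+06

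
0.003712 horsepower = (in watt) 2.768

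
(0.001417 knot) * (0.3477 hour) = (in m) 0.9125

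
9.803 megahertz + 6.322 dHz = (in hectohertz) 9.803e+04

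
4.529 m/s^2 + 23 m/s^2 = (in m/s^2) 27.53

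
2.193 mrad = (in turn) 0.000349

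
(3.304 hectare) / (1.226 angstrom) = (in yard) 2.947e+14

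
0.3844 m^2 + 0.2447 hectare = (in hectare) 0.2447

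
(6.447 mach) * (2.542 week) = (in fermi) 3.375e+24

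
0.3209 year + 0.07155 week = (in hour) 2823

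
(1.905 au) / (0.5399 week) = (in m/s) 8.728e+05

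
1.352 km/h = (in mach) 0.001103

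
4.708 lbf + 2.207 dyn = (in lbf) 4.708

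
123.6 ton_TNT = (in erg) 5.171e+18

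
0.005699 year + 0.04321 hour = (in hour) 49.97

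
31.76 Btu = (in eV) 2.091e+23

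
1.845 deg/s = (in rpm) 0.3075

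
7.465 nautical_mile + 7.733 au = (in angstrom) 1.157e+22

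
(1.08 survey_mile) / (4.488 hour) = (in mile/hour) 0.2406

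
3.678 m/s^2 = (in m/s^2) 3.678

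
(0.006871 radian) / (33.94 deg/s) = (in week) 1.918e-08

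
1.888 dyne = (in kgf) 1.925e-06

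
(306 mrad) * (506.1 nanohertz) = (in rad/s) 1.549e-07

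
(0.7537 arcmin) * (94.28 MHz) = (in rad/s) 2.067e+04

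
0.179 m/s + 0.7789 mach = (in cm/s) 2.654e+04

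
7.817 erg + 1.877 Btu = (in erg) 1.98e+10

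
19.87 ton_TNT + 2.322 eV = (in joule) 8.314e+10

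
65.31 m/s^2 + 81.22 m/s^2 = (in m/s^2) 146.5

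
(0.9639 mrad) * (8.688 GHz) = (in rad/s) 8.374e+06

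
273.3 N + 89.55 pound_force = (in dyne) 6.716e+07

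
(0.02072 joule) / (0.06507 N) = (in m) 0.3184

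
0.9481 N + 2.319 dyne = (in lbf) 0.2131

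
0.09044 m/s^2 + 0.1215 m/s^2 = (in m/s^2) 0.2119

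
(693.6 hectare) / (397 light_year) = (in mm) 1.847e-09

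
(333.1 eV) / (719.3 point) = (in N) 2.103e-16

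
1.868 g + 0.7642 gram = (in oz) 0.09285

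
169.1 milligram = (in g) 0.1691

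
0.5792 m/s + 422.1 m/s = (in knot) 821.6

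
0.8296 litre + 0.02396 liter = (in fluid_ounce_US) 28.86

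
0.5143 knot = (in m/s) 0.2646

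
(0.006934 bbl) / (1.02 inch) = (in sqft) 0.458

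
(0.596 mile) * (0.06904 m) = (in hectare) 0.006622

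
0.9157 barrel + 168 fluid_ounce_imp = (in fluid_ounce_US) 5084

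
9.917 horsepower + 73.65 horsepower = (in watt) 6.232e+04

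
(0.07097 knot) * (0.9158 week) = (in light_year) 2.137e-12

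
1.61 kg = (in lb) 3.549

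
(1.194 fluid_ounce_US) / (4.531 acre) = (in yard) 2.106e-09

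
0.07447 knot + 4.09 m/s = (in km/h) 14.86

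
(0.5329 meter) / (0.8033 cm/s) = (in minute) 1.106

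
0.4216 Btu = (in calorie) 106.3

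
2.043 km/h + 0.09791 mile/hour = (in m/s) 0.6113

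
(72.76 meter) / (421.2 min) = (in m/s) 0.002879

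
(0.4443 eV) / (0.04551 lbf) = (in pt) 9.968e-16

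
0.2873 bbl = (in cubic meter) 0.04568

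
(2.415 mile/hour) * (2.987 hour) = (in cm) 1.161e+06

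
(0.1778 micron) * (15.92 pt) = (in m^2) 9.986e-10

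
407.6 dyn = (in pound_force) 0.0009163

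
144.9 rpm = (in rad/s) 15.17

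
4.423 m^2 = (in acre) 0.001093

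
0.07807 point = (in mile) 1.711e-08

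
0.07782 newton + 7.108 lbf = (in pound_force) 7.125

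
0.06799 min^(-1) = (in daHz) 0.0001133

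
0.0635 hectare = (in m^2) 635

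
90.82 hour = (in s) 3.27e+05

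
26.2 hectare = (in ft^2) 2.82e+06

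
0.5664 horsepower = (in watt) 422.4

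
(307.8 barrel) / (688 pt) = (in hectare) 0.02016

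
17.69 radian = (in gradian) 1126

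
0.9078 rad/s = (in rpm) 8.669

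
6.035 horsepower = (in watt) 4500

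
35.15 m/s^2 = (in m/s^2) 35.15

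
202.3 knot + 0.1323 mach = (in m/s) 149.1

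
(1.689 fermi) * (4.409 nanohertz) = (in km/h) 2.681e-23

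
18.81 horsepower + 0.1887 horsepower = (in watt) 1.417e+04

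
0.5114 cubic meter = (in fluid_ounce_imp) 1.8e+04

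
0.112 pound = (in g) 50.8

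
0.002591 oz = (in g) 0.07345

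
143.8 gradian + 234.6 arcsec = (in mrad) 2260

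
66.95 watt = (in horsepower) 0.08978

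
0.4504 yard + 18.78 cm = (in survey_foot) 1.967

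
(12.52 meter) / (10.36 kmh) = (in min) 0.07251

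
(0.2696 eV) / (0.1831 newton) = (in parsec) 7.645e-36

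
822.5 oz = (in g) 2.332e+04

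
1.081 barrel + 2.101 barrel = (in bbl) 3.182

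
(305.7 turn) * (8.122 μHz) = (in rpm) 0.149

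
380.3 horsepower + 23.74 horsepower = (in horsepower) 404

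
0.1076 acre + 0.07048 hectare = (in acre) 0.2818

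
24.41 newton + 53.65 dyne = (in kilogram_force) 2.489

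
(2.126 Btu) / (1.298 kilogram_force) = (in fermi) 1.762e+17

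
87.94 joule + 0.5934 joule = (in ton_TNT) 2.116e-08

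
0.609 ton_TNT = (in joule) 2.548e+09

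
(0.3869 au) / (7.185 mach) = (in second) 2.366e+07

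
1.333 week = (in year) 0.02556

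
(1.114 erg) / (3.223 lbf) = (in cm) 7.77e-07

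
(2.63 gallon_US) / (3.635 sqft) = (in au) 1.971e-13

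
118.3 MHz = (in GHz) 0.1183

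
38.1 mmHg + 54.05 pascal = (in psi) 0.7446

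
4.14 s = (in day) 4.792e-05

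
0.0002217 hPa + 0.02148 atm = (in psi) 0.3157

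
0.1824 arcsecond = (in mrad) 0.0008843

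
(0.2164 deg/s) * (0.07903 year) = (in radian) 9413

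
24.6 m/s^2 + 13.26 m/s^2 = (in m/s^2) 37.86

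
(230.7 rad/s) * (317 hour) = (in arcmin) 9.051e+11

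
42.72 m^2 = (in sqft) 459.8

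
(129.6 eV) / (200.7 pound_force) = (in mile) 1.445e-23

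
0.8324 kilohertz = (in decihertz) 8324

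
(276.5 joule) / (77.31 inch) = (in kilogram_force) 14.36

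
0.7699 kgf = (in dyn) 7.55e+05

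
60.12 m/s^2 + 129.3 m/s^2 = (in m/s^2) 189.4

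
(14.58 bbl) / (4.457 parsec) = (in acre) 4.165e-21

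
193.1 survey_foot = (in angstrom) 5.886e+11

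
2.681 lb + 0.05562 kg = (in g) 1272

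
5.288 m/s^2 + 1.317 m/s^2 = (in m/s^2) 6.605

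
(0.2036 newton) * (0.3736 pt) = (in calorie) 6.413e-06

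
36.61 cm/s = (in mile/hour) 0.8189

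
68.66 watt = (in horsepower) 0.09207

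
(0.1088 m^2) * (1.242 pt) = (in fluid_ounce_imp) 1.678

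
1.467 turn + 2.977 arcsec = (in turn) 1.467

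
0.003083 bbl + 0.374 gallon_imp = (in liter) 2.19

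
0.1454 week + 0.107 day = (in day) 1.125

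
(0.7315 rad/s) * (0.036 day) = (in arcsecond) 4.693e+08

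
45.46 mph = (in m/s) 20.32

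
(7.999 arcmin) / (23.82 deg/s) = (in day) 6.478e-08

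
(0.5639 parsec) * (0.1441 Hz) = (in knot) 4.874e+15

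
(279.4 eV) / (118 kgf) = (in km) 3.868e-23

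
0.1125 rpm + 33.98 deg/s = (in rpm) 5.776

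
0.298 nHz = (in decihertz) 2.98e-09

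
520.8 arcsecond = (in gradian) 0.1607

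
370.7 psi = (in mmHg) 1.917e+04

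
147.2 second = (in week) 0.0002434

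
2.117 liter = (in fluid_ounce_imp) 74.51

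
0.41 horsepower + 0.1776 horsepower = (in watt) 438.2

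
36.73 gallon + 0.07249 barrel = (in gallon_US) 39.77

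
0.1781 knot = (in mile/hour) 0.205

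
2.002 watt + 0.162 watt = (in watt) 2.164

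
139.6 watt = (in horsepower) 0.1872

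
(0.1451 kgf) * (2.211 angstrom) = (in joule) 3.146e-10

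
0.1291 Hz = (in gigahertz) 1.291e-10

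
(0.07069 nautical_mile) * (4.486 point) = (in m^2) 0.2072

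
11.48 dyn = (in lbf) 2.581e-05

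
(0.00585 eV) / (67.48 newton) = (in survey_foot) 4.557e-23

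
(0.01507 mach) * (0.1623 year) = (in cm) 2.626e+09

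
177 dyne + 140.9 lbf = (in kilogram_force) 63.91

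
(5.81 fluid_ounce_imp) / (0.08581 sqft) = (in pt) 58.7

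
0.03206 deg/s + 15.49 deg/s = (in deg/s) 15.52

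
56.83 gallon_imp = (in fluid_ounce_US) 8736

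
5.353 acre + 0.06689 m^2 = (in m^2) 2.166e+04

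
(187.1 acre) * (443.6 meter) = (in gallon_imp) 7.388e+10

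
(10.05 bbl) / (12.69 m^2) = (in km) 0.0001259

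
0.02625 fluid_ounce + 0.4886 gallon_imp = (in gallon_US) 0.587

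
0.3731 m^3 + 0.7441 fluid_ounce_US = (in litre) 373.1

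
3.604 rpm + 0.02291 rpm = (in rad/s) 0.3798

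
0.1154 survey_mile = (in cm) 1.857e+04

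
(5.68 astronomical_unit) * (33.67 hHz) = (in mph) 6.4e+15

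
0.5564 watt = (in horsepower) 0.0007461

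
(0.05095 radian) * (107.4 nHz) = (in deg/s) 3.135e-07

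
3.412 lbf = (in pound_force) 3.412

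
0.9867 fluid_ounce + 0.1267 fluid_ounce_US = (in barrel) 0.0002071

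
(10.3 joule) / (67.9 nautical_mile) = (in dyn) 8.191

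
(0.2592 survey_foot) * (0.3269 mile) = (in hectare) 0.004156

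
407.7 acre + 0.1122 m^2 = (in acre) 407.7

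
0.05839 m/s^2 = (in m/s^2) 0.05839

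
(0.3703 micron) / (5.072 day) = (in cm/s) 8.45e-11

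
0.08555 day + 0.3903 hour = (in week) 0.01454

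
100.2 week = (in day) 701.4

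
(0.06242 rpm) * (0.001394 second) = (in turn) 1.45e-06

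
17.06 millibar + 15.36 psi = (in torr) 807.1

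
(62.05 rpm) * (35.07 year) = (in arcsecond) 1.482e+15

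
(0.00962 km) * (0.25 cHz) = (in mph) 0.0538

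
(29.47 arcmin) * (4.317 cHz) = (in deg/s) 0.0212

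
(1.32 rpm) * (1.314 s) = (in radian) 0.1816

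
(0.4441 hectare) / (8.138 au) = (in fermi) 3.648e+06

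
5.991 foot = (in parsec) 5.918e-17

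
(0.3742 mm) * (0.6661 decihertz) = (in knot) 4.845e-05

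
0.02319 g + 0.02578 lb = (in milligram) 1.172e+04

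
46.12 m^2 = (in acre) 0.0114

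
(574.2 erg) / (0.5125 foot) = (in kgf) 3.748e-05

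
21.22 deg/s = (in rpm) 3.537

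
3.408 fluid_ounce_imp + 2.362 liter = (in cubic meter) 0.002459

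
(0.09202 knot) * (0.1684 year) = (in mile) 156.2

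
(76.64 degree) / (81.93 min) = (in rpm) 0.002598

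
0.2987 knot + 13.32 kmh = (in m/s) 3.854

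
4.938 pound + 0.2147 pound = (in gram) 2337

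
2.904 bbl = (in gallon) 122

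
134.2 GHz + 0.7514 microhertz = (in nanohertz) 1.342e+20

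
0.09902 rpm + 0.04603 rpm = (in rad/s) 0.01519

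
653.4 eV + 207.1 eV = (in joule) 1.379e-16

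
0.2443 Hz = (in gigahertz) 2.443e-10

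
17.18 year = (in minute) 9.03e+06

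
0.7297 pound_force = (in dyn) 3.246e+05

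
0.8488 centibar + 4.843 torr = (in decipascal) 1.494e+04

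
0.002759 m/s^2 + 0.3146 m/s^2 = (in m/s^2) 0.3174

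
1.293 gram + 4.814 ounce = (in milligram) 1.378e+05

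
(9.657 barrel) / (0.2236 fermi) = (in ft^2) 7.391e+16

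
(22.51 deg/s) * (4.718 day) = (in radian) 1.601e+05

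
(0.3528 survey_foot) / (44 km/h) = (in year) 2.79e-10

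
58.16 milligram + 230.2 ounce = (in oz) 230.2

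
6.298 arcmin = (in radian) 0.001832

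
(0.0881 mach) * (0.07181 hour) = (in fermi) 7.755e+18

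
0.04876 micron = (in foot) 1.6e-07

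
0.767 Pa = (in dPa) 7.67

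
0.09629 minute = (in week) 9.553e-06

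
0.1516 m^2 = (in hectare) 1.516e-05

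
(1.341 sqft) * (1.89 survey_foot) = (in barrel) 0.4514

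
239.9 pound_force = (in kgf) 108.8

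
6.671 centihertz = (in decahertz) 0.006671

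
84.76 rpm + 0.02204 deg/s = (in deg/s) 508.6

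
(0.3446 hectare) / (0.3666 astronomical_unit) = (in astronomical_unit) 4.2e-19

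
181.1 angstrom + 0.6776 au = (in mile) 6.299e+07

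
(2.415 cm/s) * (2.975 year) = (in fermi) 2.266e+21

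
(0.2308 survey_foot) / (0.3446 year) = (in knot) 1.258e-08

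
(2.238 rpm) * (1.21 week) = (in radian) 1.715e+05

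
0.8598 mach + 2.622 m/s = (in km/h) 1063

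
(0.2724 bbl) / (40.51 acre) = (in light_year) 2.792e-23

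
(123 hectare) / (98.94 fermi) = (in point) 3.524e+22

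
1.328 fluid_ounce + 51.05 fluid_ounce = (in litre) 1.549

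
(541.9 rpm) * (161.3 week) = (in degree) 3.172e+11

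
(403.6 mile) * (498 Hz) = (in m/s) 3.235e+08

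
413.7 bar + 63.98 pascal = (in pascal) 4.137e+07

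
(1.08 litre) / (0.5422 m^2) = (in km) 1.992e-06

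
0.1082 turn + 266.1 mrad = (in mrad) 945.9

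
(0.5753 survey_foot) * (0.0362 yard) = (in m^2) 0.005804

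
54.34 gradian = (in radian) 0.8536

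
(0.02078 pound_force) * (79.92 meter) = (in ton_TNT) 1.766e-09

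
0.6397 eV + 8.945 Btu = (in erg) 9.437e+10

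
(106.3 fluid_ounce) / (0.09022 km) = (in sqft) 0.0003751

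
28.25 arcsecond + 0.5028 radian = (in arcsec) 1.037e+05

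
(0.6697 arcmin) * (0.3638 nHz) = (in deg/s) 4.061e-12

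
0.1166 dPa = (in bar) 1.166e-07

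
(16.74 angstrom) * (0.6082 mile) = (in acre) 4.049e-10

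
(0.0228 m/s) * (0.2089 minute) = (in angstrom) 2.858e+09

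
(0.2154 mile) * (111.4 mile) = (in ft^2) 6.69e+08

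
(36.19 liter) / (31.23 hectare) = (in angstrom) 1159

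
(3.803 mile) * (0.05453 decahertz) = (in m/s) 3337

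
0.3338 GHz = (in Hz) 3.338e+08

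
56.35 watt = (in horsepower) 0.07557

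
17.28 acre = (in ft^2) 7.527e+05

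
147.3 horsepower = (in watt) 1.098e+05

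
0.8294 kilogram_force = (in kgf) 0.8294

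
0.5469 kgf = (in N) 5.363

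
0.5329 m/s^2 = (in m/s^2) 0.5329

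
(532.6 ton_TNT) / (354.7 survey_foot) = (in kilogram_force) 2.102e+09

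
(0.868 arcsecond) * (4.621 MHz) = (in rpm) 185.7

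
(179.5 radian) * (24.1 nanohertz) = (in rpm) 4.131e-05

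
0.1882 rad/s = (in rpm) 1.797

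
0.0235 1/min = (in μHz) 391.7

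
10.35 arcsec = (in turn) 7.986e-06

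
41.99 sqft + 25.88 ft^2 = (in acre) 0.001558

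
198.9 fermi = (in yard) 2.175e-13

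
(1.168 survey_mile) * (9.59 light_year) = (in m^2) 1.705e+20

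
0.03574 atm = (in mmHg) 27.16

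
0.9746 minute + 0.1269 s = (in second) 58.6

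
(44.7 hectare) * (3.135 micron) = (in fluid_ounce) 4.739e+04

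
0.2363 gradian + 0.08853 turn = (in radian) 0.56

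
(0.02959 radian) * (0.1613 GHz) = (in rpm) 4.558e+07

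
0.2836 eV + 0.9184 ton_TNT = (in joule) 3.843e+09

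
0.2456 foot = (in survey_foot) 0.2456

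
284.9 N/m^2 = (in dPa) 2849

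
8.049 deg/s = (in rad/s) 0.1405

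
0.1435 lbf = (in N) 0.6383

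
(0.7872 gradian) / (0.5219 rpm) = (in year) 7.174e-09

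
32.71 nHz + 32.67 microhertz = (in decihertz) 0.000327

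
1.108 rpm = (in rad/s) 0.116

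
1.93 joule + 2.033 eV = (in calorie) 0.4613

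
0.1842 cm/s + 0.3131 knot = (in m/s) 0.1629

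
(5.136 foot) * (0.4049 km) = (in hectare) 0.06339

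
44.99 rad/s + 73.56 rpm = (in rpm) 503.2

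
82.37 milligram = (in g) 0.08237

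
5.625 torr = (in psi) 0.1088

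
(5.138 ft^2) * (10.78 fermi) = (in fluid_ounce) 1.74e-10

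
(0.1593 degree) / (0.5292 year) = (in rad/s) 1.666e-10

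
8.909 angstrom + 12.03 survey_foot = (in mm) 3667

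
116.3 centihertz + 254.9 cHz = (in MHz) 3.712e-06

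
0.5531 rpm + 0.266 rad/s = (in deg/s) 18.56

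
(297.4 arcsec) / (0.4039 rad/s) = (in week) 5.902e-09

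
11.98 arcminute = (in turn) 0.0005546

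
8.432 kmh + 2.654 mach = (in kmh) 3262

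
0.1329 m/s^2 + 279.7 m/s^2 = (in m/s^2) 279.8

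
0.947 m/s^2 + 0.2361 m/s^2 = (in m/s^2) 1.183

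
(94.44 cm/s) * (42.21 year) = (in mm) 1.257e+12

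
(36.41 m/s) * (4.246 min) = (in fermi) 9.276e+18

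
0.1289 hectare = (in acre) 0.3185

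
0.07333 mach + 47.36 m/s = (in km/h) 260.4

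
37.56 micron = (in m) 3.756e-05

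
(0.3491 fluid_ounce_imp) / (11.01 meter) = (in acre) 2.226e-10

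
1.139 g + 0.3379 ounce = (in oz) 0.3781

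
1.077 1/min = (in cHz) 1.795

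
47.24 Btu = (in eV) 3.111e+23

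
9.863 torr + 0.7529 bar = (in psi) 11.11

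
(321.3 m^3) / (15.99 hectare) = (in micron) 2009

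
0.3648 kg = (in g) 364.8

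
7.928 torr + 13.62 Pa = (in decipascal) 1.071e+04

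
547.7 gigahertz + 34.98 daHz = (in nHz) 5.477e+20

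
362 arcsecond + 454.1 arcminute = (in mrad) 133.8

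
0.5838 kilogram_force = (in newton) 5.725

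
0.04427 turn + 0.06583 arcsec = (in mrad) 278.2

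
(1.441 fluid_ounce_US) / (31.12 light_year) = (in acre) 3.577e-26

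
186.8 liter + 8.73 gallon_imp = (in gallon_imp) 49.82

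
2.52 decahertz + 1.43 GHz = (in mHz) 1.43e+12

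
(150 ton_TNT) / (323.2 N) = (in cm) 1.942e+11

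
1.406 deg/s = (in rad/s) 0.02454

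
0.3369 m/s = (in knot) 0.6549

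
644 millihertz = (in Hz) 0.644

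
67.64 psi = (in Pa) 4.664e+05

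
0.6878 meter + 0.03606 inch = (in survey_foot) 2.26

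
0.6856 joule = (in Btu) 0.0006498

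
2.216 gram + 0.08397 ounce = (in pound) 0.01013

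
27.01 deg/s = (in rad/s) 0.4714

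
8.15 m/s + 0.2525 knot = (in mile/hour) 18.52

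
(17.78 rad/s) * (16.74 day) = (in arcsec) 5.304e+12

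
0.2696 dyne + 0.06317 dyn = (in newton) 3.328e-06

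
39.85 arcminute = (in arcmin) 39.85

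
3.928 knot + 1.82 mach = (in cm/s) 6.217e+04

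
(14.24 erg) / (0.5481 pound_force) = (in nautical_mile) 3.154e-10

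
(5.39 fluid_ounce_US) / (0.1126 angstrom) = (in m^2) 1.416e+07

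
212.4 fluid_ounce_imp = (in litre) 6.035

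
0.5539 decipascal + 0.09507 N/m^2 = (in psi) 2.182e-05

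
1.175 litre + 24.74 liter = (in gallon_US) 6.846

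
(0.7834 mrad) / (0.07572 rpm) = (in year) 3.133e-09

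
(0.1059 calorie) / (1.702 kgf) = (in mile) 1.65e-05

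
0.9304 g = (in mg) 930.4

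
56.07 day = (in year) 0.1536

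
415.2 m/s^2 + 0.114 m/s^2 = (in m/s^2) 415.3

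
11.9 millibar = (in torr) 8.926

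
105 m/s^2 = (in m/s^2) 105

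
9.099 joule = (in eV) 5.679e+19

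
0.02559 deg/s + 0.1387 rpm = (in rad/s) 0.01497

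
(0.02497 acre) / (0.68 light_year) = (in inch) 6.184e-13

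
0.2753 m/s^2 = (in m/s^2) 0.2753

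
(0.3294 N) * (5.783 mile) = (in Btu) 2.906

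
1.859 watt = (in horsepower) 0.002493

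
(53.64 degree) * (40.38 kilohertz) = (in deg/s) 2.166e+06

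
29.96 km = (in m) 2.996e+04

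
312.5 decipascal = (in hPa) 0.3125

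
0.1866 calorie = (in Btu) 0.00074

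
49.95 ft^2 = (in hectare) 0.0004641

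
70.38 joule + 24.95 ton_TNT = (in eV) 6.516e+29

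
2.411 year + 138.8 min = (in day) 880.1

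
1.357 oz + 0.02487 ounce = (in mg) 3.918e+04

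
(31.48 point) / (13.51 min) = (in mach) 4.024e-08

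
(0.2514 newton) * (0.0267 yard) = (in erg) 6.138e+04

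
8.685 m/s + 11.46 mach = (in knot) 7602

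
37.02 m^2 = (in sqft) 398.5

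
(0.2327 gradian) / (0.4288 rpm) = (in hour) 2.261e-05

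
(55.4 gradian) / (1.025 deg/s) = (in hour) 0.01351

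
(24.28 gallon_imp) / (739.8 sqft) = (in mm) 1.606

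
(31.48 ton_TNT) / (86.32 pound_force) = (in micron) 3.43e+14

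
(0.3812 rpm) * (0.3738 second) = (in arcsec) 3078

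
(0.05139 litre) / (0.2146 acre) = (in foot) 1.941e-07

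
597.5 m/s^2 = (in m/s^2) 597.5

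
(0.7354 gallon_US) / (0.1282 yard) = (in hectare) 2.375e-06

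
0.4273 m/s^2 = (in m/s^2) 0.4273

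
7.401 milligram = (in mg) 7.401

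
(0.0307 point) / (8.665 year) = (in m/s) 3.963e-14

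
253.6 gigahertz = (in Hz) 2.536e+11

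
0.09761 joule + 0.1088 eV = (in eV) 6.092e+17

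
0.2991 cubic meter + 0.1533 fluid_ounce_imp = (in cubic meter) 0.2991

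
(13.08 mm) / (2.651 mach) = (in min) 2.415e-07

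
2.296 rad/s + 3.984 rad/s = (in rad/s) 6.28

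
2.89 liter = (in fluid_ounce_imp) 101.7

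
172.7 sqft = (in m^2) 16.04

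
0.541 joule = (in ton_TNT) 1.293e-10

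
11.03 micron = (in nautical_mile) 5.956e-09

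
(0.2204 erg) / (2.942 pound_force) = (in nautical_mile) 9.094e-13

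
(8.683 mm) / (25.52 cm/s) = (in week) 5.626e-08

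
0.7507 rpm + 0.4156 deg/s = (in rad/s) 0.08587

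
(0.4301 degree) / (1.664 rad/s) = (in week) 7.459e-09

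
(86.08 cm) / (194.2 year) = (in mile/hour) 3.144e-10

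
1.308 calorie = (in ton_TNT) 1.308e-09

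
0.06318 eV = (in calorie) 2.419e-21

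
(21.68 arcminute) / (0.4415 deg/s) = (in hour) 0.0002273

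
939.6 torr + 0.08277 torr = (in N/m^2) 1.253e+05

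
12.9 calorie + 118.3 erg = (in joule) 53.97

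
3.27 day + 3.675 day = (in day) 6.945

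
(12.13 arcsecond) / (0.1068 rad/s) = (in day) 6.373e-09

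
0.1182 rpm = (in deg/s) 0.7092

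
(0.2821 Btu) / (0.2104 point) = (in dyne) 4.01e+11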